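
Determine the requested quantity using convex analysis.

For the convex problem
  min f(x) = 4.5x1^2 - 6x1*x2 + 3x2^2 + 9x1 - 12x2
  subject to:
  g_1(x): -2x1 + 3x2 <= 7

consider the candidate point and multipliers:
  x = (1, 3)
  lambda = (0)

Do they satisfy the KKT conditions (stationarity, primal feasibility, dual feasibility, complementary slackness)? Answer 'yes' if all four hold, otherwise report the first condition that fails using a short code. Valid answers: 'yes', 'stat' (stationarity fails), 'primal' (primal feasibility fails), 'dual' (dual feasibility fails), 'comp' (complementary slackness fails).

Gradient of f: grad f(x) = Q x + c = (0, 0)
Constraint values g_i(x) = a_i^T x - b_i:
  g_1((1, 3)) = 0
Stationarity residual: grad f(x) + sum_i lambda_i a_i = (0, 0)
  -> stationarity OK
Primal feasibility (all g_i <= 0): OK
Dual feasibility (all lambda_i >= 0): OK
Complementary slackness (lambda_i * g_i(x) = 0 for all i): OK

Verdict: yes, KKT holds.

yes


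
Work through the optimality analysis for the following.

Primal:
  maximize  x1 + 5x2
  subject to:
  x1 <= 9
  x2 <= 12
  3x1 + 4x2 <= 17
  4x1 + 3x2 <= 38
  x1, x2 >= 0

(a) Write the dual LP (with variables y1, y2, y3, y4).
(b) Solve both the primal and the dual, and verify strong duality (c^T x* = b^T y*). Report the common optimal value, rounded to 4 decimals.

The standard primal-dual pair for 'max c^T x s.t. A x <= b, x >= 0' is:
  Dual:  min b^T y  s.t.  A^T y >= c,  y >= 0.

So the dual LP is:
  minimize  9y1 + 12y2 + 17y3 + 38y4
  subject to:
    y1 + 3y3 + 4y4 >= 1
    y2 + 4y3 + 3y4 >= 5
    y1, y2, y3, y4 >= 0

Solving the primal: x* = (0, 4.25).
  primal value c^T x* = 21.25.
Solving the dual: y* = (0, 0, 1.25, 0).
  dual value b^T y* = 21.25.
Strong duality: c^T x* = b^T y*. Confirmed.

21.25


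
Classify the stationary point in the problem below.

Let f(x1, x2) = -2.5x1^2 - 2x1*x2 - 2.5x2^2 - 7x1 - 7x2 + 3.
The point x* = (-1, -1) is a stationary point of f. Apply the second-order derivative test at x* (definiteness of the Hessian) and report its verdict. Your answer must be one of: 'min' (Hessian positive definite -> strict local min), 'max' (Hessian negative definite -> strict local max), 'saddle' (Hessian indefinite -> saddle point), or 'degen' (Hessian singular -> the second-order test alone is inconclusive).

Compute the Hessian H = grad^2 f:
  H = [[-5, -2], [-2, -5]]
Verify stationarity: grad f(x*) = H x* + g = (0, 0).
Eigenvalues of H: -7, -3.
Both eigenvalues < 0, so H is negative definite -> x* is a strict local max.

max


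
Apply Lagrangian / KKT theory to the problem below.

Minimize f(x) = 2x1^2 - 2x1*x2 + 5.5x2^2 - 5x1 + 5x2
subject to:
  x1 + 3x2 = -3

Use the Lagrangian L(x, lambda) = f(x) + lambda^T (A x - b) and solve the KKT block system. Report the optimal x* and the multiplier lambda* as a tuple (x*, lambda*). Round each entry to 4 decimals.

Form the Lagrangian:
  L(x, lambda) = (1/2) x^T Q x + c^T x + lambda^T (A x - b)
Stationarity (grad_x L = 0): Q x + c + A^T lambda = 0.
Primal feasibility: A x = b.

This gives the KKT block system:
  [ Q   A^T ] [ x     ]   [-c ]
  [ A    0  ] [ lambda ] = [ b ]

Solving the linear system:
  x*      = (0.1525, -1.0508)
  lambda* = (2.2881)
  f(x*)   = 0.4237

x* = (0.1525, -1.0508), lambda* = (2.2881)


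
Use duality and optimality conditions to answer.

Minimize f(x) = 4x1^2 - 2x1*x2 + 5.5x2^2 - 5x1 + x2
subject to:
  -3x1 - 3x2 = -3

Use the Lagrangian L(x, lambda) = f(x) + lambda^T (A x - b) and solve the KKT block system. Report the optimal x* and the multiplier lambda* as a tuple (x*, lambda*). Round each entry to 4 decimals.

Form the Lagrangian:
  L(x, lambda) = (1/2) x^T Q x + c^T x + lambda^T (A x - b)
Stationarity (grad_x L = 0): Q x + c + A^T lambda = 0.
Primal feasibility: A x = b.

This gives the KKT block system:
  [ Q   A^T ] [ x     ]   [-c ]
  [ A    0  ] [ lambda ] = [ b ]

Solving the linear system:
  x*      = (0.8261, 0.1739)
  lambda* = (0.4203)
  f(x*)   = -1.3478

x* = (0.8261, 0.1739), lambda* = (0.4203)


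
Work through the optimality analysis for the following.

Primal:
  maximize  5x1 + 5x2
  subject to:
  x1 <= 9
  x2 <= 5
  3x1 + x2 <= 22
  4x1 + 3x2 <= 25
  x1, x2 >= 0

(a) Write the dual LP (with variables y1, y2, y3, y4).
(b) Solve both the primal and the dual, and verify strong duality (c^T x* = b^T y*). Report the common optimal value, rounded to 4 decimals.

The standard primal-dual pair for 'max c^T x s.t. A x <= b, x >= 0' is:
  Dual:  min b^T y  s.t.  A^T y >= c,  y >= 0.

So the dual LP is:
  minimize  9y1 + 5y2 + 22y3 + 25y4
  subject to:
    y1 + 3y3 + 4y4 >= 5
    y2 + y3 + 3y4 >= 5
    y1, y2, y3, y4 >= 0

Solving the primal: x* = (2.5, 5).
  primal value c^T x* = 37.5.
Solving the dual: y* = (0, 1.25, 0, 1.25).
  dual value b^T y* = 37.5.
Strong duality: c^T x* = b^T y*. Confirmed.

37.5


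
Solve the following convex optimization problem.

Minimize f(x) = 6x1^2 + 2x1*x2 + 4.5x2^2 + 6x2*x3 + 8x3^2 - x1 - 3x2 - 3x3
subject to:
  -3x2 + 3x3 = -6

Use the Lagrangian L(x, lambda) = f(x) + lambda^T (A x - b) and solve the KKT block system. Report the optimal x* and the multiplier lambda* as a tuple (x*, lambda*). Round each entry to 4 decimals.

Form the Lagrangian:
  L(x, lambda) = (1/2) x^T Q x + c^T x + lambda^T (A x - b)
Stationarity (grad_x L = 0): Q x + c + A^T lambda = 0.
Primal feasibility: A x = b.

This gives the KKT block system:
  [ Q   A^T ] [ x     ]   [-c ]
  [ A    0  ] [ lambda ] = [ b ]

Solving the linear system:
  x*      = (-0.1432, 1.3591, -0.6409)
  lambda* = (1.7)
  f(x*)   = 4.0943

x* = (-0.1432, 1.3591, -0.6409), lambda* = (1.7)


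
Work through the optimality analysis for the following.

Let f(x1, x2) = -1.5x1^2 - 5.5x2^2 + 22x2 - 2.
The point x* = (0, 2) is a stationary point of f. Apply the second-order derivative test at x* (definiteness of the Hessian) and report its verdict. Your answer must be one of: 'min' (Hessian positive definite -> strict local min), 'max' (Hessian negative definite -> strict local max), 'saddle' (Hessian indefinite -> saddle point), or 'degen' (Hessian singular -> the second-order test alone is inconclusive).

Compute the Hessian H = grad^2 f:
  H = [[-3, 0], [0, -11]]
Verify stationarity: grad f(x*) = H x* + g = (0, 0).
Eigenvalues of H: -11, -3.
Both eigenvalues < 0, so H is negative definite -> x* is a strict local max.

max


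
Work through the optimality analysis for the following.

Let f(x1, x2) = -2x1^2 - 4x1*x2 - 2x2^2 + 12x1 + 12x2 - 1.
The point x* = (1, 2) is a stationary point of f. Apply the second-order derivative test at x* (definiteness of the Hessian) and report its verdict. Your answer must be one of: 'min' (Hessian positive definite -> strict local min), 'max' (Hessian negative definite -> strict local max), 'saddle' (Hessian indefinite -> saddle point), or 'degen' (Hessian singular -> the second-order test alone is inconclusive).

Compute the Hessian H = grad^2 f:
  H = [[-4, -4], [-4, -4]]
Verify stationarity: grad f(x*) = H x* + g = (0, 0).
Eigenvalues of H: -8, 0.
H has a zero eigenvalue (singular; negative semidefinite but not definite), so H is neither positive definite, negative definite, nor indefinite. The second-order test alone is inconclusive -> degen.
(Indeed, f is constant along the null direction of H through x*, so x* is not a strict local extremum.)

degen


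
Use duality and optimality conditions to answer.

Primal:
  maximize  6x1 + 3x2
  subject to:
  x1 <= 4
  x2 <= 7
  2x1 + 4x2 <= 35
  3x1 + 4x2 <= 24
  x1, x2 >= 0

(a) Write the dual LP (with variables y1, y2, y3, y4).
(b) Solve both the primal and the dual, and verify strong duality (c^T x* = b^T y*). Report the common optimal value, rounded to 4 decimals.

The standard primal-dual pair for 'max c^T x s.t. A x <= b, x >= 0' is:
  Dual:  min b^T y  s.t.  A^T y >= c,  y >= 0.

So the dual LP is:
  minimize  4y1 + 7y2 + 35y3 + 24y4
  subject to:
    y1 + 2y3 + 3y4 >= 6
    y2 + 4y3 + 4y4 >= 3
    y1, y2, y3, y4 >= 0

Solving the primal: x* = (4, 3).
  primal value c^T x* = 33.
Solving the dual: y* = (3.75, 0, 0, 0.75).
  dual value b^T y* = 33.
Strong duality: c^T x* = b^T y*. Confirmed.

33


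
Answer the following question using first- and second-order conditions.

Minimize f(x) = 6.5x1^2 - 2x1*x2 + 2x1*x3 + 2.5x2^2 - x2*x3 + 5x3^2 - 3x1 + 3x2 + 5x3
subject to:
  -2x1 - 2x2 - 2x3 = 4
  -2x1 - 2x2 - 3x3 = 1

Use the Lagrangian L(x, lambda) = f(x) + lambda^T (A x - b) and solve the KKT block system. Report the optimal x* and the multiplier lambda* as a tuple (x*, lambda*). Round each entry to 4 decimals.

Form the Lagrangian:
  L(x, lambda) = (1/2) x^T Q x + c^T x + lambda^T (A x - b)
Stationarity (grad_x L = 0): Q x + c + A^T lambda = 0.
Primal feasibility: A x = b.

This gives the KKT block system:
  [ Q   A^T ] [ x     ]   [-c ]
  [ A    0  ] [ lambda ] = [ b ]

Solving the linear system:
  x*      = (-1.7273, -3.2727, 3)
  lambda* = (-54.1818, 47.7273)
  f(x*)   = 89.6818

x* = (-1.7273, -3.2727, 3), lambda* = (-54.1818, 47.7273)


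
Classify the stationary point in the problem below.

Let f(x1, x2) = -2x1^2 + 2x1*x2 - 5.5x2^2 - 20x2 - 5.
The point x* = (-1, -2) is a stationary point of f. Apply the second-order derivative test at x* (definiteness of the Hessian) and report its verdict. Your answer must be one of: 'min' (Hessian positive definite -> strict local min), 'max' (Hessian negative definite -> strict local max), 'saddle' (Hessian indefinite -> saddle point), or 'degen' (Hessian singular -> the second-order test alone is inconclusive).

Compute the Hessian H = grad^2 f:
  H = [[-4, 2], [2, -11]]
Verify stationarity: grad f(x*) = H x* + g = (0, 0).
Eigenvalues of H: -11.5311, -3.4689.
Both eigenvalues < 0, so H is negative definite -> x* is a strict local max.

max


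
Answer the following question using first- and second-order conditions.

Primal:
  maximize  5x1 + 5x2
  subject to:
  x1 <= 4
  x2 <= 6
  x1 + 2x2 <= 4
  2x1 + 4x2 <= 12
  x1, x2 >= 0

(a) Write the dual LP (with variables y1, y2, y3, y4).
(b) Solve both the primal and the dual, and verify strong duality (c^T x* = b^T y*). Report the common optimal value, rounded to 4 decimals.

The standard primal-dual pair for 'max c^T x s.t. A x <= b, x >= 0' is:
  Dual:  min b^T y  s.t.  A^T y >= c,  y >= 0.

So the dual LP is:
  minimize  4y1 + 6y2 + 4y3 + 12y4
  subject to:
    y1 + y3 + 2y4 >= 5
    y2 + 2y3 + 4y4 >= 5
    y1, y2, y3, y4 >= 0

Solving the primal: x* = (4, 0).
  primal value c^T x* = 20.
Solving the dual: y* = (2.5, 0, 2.5, 0).
  dual value b^T y* = 20.
Strong duality: c^T x* = b^T y*. Confirmed.

20


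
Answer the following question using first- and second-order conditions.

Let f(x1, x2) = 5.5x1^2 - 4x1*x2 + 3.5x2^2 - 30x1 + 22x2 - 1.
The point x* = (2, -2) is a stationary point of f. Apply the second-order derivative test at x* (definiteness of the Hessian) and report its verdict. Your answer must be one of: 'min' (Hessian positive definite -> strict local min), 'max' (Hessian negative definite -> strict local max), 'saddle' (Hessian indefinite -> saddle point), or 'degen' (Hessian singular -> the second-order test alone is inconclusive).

Compute the Hessian H = grad^2 f:
  H = [[11, -4], [-4, 7]]
Verify stationarity: grad f(x*) = H x* + g = (0, 0).
Eigenvalues of H: 4.5279, 13.4721.
Both eigenvalues > 0, so H is positive definite -> x* is a strict local min.

min


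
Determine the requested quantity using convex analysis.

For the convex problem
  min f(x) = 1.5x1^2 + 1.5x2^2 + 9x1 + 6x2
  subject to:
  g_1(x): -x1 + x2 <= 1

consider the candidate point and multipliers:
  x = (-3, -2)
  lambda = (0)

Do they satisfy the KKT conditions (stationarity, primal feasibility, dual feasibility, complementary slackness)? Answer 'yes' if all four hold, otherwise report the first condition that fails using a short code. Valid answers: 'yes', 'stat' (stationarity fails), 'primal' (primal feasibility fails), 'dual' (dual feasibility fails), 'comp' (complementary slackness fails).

Gradient of f: grad f(x) = Q x + c = (0, 0)
Constraint values g_i(x) = a_i^T x - b_i:
  g_1((-3, -2)) = 0
Stationarity residual: grad f(x) + sum_i lambda_i a_i = (0, 0)
  -> stationarity OK
Primal feasibility (all g_i <= 0): OK
Dual feasibility (all lambda_i >= 0): OK
Complementary slackness (lambda_i * g_i(x) = 0 for all i): OK

Verdict: yes, KKT holds.

yes


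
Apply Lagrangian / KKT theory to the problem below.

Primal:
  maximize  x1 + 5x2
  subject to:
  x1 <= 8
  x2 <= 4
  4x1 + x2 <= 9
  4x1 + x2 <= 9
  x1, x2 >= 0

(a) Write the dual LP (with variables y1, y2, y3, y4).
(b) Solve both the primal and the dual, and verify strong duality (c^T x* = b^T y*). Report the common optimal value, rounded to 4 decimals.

The standard primal-dual pair for 'max c^T x s.t. A x <= b, x >= 0' is:
  Dual:  min b^T y  s.t.  A^T y >= c,  y >= 0.

So the dual LP is:
  minimize  8y1 + 4y2 + 9y3 + 9y4
  subject to:
    y1 + 4y3 + 4y4 >= 1
    y2 + y3 + y4 >= 5
    y1, y2, y3, y4 >= 0

Solving the primal: x* = (1.25, 4).
  primal value c^T x* = 21.25.
Solving the dual: y* = (0, 4.75, 0.25, 0).
  dual value b^T y* = 21.25.
Strong duality: c^T x* = b^T y*. Confirmed.

21.25


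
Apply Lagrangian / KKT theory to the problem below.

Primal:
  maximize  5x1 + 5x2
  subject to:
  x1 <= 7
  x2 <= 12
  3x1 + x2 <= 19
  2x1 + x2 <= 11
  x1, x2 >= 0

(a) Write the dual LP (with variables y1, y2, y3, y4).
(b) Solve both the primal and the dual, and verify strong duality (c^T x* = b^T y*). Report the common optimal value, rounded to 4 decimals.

The standard primal-dual pair for 'max c^T x s.t. A x <= b, x >= 0' is:
  Dual:  min b^T y  s.t.  A^T y >= c,  y >= 0.

So the dual LP is:
  minimize  7y1 + 12y2 + 19y3 + 11y4
  subject to:
    y1 + 3y3 + 2y4 >= 5
    y2 + y3 + y4 >= 5
    y1, y2, y3, y4 >= 0

Solving the primal: x* = (0, 11).
  primal value c^T x* = 55.
Solving the dual: y* = (0, 0, 0, 5).
  dual value b^T y* = 55.
Strong duality: c^T x* = b^T y*. Confirmed.

55


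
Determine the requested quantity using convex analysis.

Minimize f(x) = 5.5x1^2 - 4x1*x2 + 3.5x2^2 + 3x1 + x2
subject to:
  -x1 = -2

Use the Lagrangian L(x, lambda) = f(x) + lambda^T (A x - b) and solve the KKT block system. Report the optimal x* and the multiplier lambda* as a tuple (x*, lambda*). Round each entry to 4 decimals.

Form the Lagrangian:
  L(x, lambda) = (1/2) x^T Q x + c^T x + lambda^T (A x - b)
Stationarity (grad_x L = 0): Q x + c + A^T lambda = 0.
Primal feasibility: A x = b.

This gives the KKT block system:
  [ Q   A^T ] [ x     ]   [-c ]
  [ A    0  ] [ lambda ] = [ b ]

Solving the linear system:
  x*      = (2, 1)
  lambda* = (21)
  f(x*)   = 24.5

x* = (2, 1), lambda* = (21)


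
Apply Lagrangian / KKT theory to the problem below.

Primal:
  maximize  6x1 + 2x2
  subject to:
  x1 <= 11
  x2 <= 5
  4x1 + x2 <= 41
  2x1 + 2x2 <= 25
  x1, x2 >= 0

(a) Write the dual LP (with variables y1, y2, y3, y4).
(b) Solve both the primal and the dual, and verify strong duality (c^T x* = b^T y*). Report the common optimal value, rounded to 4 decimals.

The standard primal-dual pair for 'max c^T x s.t. A x <= b, x >= 0' is:
  Dual:  min b^T y  s.t.  A^T y >= c,  y >= 0.

So the dual LP is:
  minimize  11y1 + 5y2 + 41y3 + 25y4
  subject to:
    y1 + 4y3 + 2y4 >= 6
    y2 + y3 + 2y4 >= 2
    y1, y2, y3, y4 >= 0

Solving the primal: x* = (9.5, 3).
  primal value c^T x* = 63.
Solving the dual: y* = (0, 0, 1.3333, 0.3333).
  dual value b^T y* = 63.
Strong duality: c^T x* = b^T y*. Confirmed.

63


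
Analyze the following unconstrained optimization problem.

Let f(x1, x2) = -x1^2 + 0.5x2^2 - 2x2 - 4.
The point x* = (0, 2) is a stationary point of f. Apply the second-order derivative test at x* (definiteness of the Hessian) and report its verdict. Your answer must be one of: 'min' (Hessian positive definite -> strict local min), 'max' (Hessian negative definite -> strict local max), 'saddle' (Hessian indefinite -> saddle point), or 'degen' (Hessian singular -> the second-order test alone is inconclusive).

Compute the Hessian H = grad^2 f:
  H = [[-2, 0], [0, 1]]
Verify stationarity: grad f(x*) = H x* + g = (0, 0).
Eigenvalues of H: -2, 1.
Eigenvalues have mixed signs, so H is indefinite -> x* is a saddle point.

saddle


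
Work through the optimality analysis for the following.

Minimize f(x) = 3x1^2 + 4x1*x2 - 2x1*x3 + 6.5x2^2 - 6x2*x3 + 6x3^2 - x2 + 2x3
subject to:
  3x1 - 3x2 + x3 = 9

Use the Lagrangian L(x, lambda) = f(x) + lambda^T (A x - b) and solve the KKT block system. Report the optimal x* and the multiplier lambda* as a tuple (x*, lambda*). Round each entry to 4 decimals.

Form the Lagrangian:
  L(x, lambda) = (1/2) x^T Q x + c^T x + lambda^T (A x - b)
Stationarity (grad_x L = 0): Q x + c + A^T lambda = 0.
Primal feasibility: A x = b.

This gives the KKT block system:
  [ Q   A^T ] [ x     ]   [-c ]
  [ A    0  ] [ lambda ] = [ b ]

Solving the linear system:
  x*      = (1.9056, -1.1728, -0.2351)
  lambda* = (-2.4043)
  f(x*)   = 11.1705

x* = (1.9056, -1.1728, -0.2351), lambda* = (-2.4043)


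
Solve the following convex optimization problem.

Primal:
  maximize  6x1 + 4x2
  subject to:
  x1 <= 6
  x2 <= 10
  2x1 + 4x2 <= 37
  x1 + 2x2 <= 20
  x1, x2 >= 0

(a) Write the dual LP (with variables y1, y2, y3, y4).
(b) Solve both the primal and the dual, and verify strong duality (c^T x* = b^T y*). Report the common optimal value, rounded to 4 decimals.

The standard primal-dual pair for 'max c^T x s.t. A x <= b, x >= 0' is:
  Dual:  min b^T y  s.t.  A^T y >= c,  y >= 0.

So the dual LP is:
  minimize  6y1 + 10y2 + 37y3 + 20y4
  subject to:
    y1 + 2y3 + y4 >= 6
    y2 + 4y3 + 2y4 >= 4
    y1, y2, y3, y4 >= 0

Solving the primal: x* = (6, 6.25).
  primal value c^T x* = 61.
Solving the dual: y* = (4, 0, 1, 0).
  dual value b^T y* = 61.
Strong duality: c^T x* = b^T y*. Confirmed.

61


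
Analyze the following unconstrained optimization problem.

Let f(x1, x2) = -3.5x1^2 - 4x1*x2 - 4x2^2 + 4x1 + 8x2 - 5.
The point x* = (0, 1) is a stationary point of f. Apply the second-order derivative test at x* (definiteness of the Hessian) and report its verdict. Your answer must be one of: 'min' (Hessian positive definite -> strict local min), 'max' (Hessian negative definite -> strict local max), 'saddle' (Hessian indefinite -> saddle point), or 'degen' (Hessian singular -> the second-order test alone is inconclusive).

Compute the Hessian H = grad^2 f:
  H = [[-7, -4], [-4, -8]]
Verify stationarity: grad f(x*) = H x* + g = (0, 0).
Eigenvalues of H: -11.5311, -3.4689.
Both eigenvalues < 0, so H is negative definite -> x* is a strict local max.

max


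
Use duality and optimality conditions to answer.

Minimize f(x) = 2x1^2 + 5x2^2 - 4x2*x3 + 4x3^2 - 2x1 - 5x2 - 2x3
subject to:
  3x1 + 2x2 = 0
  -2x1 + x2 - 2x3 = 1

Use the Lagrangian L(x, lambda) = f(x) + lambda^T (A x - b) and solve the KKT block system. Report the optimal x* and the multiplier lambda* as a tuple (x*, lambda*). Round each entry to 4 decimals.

Form the Lagrangian:
  L(x, lambda) = (1/2) x^T Q x + c^T x + lambda^T (A x - b)
Stationarity (grad_x L = 0): Q x + c + A^T lambda = 0.
Primal feasibility: A x = b.

This gives the KKT block system:
  [ Q   A^T ] [ x     ]   [-c ]
  [ A    0  ] [ lambda ] = [ b ]

Solving the linear system:
  x*      = (-0.4333, 0.65, 0.2583)
  lambda* = (0.4, -1.2667)
  f(x*)   = -0.8167

x* = (-0.4333, 0.65, 0.2583), lambda* = (0.4, -1.2667)


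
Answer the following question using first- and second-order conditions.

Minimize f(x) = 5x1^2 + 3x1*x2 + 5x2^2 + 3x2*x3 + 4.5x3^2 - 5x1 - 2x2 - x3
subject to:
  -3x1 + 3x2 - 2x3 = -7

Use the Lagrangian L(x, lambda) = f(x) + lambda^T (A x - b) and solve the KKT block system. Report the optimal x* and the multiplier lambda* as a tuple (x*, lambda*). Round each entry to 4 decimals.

Form the Lagrangian:
  L(x, lambda) = (1/2) x^T Q x + c^T x + lambda^T (A x - b)
Stationarity (grad_x L = 0): Q x + c + A^T lambda = 0.
Primal feasibility: A x = b.

This gives the KKT block system:
  [ Q   A^T ] [ x     ]   [-c ]
  [ A    0  ] [ lambda ] = [ b ]

Solving the linear system:
  x*      = (1.1369, -0.7522, 0.6664)
  lambda* = (1.3707)
  f(x*)   = 2.3742

x* = (1.1369, -0.7522, 0.6664), lambda* = (1.3707)


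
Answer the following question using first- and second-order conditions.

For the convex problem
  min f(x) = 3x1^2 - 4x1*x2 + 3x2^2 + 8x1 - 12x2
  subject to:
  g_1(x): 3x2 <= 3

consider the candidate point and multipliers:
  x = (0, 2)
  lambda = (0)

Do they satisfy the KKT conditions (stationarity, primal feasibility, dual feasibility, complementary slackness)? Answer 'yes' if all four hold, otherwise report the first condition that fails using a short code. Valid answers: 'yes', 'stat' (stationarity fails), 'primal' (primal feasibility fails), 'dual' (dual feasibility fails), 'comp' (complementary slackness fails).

Gradient of f: grad f(x) = Q x + c = (0, 0)
Constraint values g_i(x) = a_i^T x - b_i:
  g_1((0, 2)) = 3
Stationarity residual: grad f(x) + sum_i lambda_i a_i = (0, 0)
  -> stationarity OK
Primal feasibility (all g_i <= 0): FAILS
Dual feasibility (all lambda_i >= 0): OK
Complementary slackness (lambda_i * g_i(x) = 0 for all i): OK

Verdict: the first failing condition is primal_feasibility -> primal.

primal


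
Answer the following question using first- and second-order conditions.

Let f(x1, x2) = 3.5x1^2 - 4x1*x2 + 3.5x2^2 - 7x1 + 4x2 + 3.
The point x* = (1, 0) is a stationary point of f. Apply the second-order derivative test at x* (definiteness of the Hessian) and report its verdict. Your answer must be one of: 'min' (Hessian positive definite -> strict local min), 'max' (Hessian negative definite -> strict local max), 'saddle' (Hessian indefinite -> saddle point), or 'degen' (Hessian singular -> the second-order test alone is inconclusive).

Compute the Hessian H = grad^2 f:
  H = [[7, -4], [-4, 7]]
Verify stationarity: grad f(x*) = H x* + g = (0, 0).
Eigenvalues of H: 3, 11.
Both eigenvalues > 0, so H is positive definite -> x* is a strict local min.

min


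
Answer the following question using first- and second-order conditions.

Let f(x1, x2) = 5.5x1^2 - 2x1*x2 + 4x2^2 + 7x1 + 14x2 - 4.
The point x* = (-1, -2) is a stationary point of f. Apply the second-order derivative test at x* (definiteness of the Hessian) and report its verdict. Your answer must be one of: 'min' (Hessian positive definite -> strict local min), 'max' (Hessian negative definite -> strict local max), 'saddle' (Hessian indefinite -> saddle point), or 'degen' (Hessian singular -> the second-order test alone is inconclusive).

Compute the Hessian H = grad^2 f:
  H = [[11, -2], [-2, 8]]
Verify stationarity: grad f(x*) = H x* + g = (0, 0).
Eigenvalues of H: 7, 12.
Both eigenvalues > 0, so H is positive definite -> x* is a strict local min.

min


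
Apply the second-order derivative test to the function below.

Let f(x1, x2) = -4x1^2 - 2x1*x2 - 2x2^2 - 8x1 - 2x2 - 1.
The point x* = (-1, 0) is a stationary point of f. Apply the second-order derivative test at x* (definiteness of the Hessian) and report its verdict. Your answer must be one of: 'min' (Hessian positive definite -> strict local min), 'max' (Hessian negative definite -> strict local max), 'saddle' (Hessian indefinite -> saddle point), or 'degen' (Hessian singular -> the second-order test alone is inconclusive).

Compute the Hessian H = grad^2 f:
  H = [[-8, -2], [-2, -4]]
Verify stationarity: grad f(x*) = H x* + g = (0, 0).
Eigenvalues of H: -8.8284, -3.1716.
Both eigenvalues < 0, so H is negative definite -> x* is a strict local max.

max


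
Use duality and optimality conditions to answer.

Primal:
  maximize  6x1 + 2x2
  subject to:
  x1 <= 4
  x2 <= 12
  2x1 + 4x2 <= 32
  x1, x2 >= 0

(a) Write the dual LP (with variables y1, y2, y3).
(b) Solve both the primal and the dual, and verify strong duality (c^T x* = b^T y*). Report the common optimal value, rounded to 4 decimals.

The standard primal-dual pair for 'max c^T x s.t. A x <= b, x >= 0' is:
  Dual:  min b^T y  s.t.  A^T y >= c,  y >= 0.

So the dual LP is:
  minimize  4y1 + 12y2 + 32y3
  subject to:
    y1 + 2y3 >= 6
    y2 + 4y3 >= 2
    y1, y2, y3 >= 0

Solving the primal: x* = (4, 6).
  primal value c^T x* = 36.
Solving the dual: y* = (5, 0, 0.5).
  dual value b^T y* = 36.
Strong duality: c^T x* = b^T y*. Confirmed.

36


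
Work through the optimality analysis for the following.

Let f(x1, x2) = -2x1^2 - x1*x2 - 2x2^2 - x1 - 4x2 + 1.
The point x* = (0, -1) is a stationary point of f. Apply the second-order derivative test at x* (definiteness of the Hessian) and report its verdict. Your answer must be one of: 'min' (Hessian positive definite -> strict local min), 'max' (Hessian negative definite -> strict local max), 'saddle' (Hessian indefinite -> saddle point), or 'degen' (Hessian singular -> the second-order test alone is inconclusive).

Compute the Hessian H = grad^2 f:
  H = [[-4, -1], [-1, -4]]
Verify stationarity: grad f(x*) = H x* + g = (0, 0).
Eigenvalues of H: -5, -3.
Both eigenvalues < 0, so H is negative definite -> x* is a strict local max.

max


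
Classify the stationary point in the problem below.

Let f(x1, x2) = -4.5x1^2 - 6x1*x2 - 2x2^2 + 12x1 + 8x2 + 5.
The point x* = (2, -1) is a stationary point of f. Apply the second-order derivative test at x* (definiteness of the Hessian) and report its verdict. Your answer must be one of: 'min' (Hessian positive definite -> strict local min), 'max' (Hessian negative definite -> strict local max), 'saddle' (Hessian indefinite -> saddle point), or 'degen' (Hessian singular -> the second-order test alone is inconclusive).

Compute the Hessian H = grad^2 f:
  H = [[-9, -6], [-6, -4]]
Verify stationarity: grad f(x*) = H x* + g = (0, 0).
Eigenvalues of H: -13, 0.
H has a zero eigenvalue (singular; negative semidefinite but not definite), so H is neither positive definite, negative definite, nor indefinite. The second-order test alone is inconclusive -> degen.
(Indeed, f is constant along the null direction of H through x*, so x* is not a strict local extremum.)

degen


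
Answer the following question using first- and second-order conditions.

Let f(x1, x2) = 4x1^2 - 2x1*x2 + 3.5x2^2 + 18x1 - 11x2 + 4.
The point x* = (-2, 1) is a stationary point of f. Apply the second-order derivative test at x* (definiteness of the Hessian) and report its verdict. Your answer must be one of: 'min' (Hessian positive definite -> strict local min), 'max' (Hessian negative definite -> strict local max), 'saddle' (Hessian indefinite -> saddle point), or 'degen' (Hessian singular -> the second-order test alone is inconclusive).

Compute the Hessian H = grad^2 f:
  H = [[8, -2], [-2, 7]]
Verify stationarity: grad f(x*) = H x* + g = (0, 0).
Eigenvalues of H: 5.4384, 9.5616.
Both eigenvalues > 0, so H is positive definite -> x* is a strict local min.

min


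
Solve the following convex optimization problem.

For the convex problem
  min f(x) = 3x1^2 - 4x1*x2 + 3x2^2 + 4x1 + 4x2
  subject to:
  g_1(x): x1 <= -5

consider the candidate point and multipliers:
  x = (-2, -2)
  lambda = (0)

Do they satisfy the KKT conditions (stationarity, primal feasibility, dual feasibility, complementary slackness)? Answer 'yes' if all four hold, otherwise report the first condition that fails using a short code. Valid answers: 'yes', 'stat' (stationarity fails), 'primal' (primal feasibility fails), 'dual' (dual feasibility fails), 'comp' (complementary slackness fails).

Gradient of f: grad f(x) = Q x + c = (0, 0)
Constraint values g_i(x) = a_i^T x - b_i:
  g_1((-2, -2)) = 3
Stationarity residual: grad f(x) + sum_i lambda_i a_i = (0, 0)
  -> stationarity OK
Primal feasibility (all g_i <= 0): FAILS
Dual feasibility (all lambda_i >= 0): OK
Complementary slackness (lambda_i * g_i(x) = 0 for all i): OK

Verdict: the first failing condition is primal_feasibility -> primal.

primal


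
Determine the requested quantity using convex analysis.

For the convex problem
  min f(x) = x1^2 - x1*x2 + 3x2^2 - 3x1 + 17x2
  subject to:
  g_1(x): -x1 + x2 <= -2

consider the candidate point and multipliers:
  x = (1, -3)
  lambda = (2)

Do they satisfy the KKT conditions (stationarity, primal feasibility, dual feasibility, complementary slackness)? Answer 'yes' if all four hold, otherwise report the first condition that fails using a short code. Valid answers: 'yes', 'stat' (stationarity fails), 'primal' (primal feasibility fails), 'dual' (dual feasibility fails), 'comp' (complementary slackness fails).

Gradient of f: grad f(x) = Q x + c = (2, -2)
Constraint values g_i(x) = a_i^T x - b_i:
  g_1((1, -3)) = -2
Stationarity residual: grad f(x) + sum_i lambda_i a_i = (0, 0)
  -> stationarity OK
Primal feasibility (all g_i <= 0): OK
Dual feasibility (all lambda_i >= 0): OK
Complementary slackness (lambda_i * g_i(x) = 0 for all i): FAILS

Verdict: the first failing condition is complementary_slackness -> comp.

comp


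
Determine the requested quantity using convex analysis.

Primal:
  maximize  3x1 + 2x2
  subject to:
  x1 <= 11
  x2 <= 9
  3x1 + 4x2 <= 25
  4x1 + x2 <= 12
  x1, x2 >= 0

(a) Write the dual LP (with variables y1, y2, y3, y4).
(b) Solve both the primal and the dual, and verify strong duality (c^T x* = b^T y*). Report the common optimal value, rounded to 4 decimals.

The standard primal-dual pair for 'max c^T x s.t. A x <= b, x >= 0' is:
  Dual:  min b^T y  s.t.  A^T y >= c,  y >= 0.

So the dual LP is:
  minimize  11y1 + 9y2 + 25y3 + 12y4
  subject to:
    y1 + 3y3 + 4y4 >= 3
    y2 + 4y3 + y4 >= 2
    y1, y2, y3, y4 >= 0

Solving the primal: x* = (1.7692, 4.9231).
  primal value c^T x* = 15.1538.
Solving the dual: y* = (0, 0, 0.3846, 0.4615).
  dual value b^T y* = 15.1538.
Strong duality: c^T x* = b^T y*. Confirmed.

15.1538


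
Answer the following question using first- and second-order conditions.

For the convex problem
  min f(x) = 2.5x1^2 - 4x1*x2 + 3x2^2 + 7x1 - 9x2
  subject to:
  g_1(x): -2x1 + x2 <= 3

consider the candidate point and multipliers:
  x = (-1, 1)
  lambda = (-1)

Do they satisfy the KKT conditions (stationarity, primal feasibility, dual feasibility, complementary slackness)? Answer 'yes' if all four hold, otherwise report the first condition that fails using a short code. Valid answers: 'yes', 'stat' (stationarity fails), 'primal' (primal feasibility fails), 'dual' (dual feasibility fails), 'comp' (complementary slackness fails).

Gradient of f: grad f(x) = Q x + c = (-2, 1)
Constraint values g_i(x) = a_i^T x - b_i:
  g_1((-1, 1)) = 0
Stationarity residual: grad f(x) + sum_i lambda_i a_i = (0, 0)
  -> stationarity OK
Primal feasibility (all g_i <= 0): OK
Dual feasibility (all lambda_i >= 0): FAILS
Complementary slackness (lambda_i * g_i(x) = 0 for all i): OK

Verdict: the first failing condition is dual_feasibility -> dual.

dual


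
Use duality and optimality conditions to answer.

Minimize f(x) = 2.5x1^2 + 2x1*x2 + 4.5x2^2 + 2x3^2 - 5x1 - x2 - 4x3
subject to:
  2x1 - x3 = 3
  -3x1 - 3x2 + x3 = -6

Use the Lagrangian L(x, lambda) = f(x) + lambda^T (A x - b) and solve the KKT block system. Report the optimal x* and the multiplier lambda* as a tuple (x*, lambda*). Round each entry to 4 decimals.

Form the Lagrangian:
  L(x, lambda) = (1/2) x^T Q x + c^T x + lambda^T (A x - b)
Stationarity (grad_x L = 0): Q x + c + A^T lambda = 0.
Primal feasibility: A x = b.

This gives the KKT block system:
  [ Q   A^T ] [ x     ]   [-c ]
  [ A    0  ] [ lambda ] = [ b ]

Solving the linear system:
  x*      = (1.8226, 0.3925, 0.6452)
  lambda* = (0.6398, 2.0591)
  f(x*)   = -0.8253

x* = (1.8226, 0.3925, 0.6452), lambda* = (0.6398, 2.0591)


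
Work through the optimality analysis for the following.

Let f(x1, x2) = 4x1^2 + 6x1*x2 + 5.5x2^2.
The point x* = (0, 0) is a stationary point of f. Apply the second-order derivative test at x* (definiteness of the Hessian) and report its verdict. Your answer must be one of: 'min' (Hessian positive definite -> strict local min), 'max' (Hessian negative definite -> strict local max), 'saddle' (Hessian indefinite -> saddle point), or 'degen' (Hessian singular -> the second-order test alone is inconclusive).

Compute the Hessian H = grad^2 f:
  H = [[8, 6], [6, 11]]
Verify stationarity: grad f(x*) = H x* + g = (0, 0).
Eigenvalues of H: 3.3153, 15.6847.
Both eigenvalues > 0, so H is positive definite -> x* is a strict local min.

min


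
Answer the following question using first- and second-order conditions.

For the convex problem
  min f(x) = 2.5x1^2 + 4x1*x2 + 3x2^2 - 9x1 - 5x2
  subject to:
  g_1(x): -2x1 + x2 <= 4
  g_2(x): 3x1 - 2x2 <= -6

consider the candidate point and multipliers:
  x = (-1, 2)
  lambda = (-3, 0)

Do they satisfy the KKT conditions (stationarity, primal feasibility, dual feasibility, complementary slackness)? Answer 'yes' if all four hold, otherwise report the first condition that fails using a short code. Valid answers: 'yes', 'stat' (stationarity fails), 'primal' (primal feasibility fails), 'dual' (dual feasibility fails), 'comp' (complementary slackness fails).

Gradient of f: grad f(x) = Q x + c = (-6, 3)
Constraint values g_i(x) = a_i^T x - b_i:
  g_1((-1, 2)) = 0
  g_2((-1, 2)) = -1
Stationarity residual: grad f(x) + sum_i lambda_i a_i = (0, 0)
  -> stationarity OK
Primal feasibility (all g_i <= 0): OK
Dual feasibility (all lambda_i >= 0): FAILS
Complementary slackness (lambda_i * g_i(x) = 0 for all i): OK

Verdict: the first failing condition is dual_feasibility -> dual.

dual


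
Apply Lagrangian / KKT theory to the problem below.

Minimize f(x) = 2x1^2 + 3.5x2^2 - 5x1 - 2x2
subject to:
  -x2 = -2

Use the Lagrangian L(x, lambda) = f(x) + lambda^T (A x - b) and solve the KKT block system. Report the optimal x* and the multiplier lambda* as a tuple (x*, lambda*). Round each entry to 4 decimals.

Form the Lagrangian:
  L(x, lambda) = (1/2) x^T Q x + c^T x + lambda^T (A x - b)
Stationarity (grad_x L = 0): Q x + c + A^T lambda = 0.
Primal feasibility: A x = b.

This gives the KKT block system:
  [ Q   A^T ] [ x     ]   [-c ]
  [ A    0  ] [ lambda ] = [ b ]

Solving the linear system:
  x*      = (1.25, 2)
  lambda* = (12)
  f(x*)   = 6.875

x* = (1.25, 2), lambda* = (12)


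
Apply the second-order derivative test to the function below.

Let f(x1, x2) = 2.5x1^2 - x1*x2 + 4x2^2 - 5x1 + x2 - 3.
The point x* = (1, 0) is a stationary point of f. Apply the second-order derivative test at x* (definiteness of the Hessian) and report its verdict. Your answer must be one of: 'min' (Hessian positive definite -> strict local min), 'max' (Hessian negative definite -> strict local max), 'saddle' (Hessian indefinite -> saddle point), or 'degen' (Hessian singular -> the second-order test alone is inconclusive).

Compute the Hessian H = grad^2 f:
  H = [[5, -1], [-1, 8]]
Verify stationarity: grad f(x*) = H x* + g = (0, 0).
Eigenvalues of H: 4.6972, 8.3028.
Both eigenvalues > 0, so H is positive definite -> x* is a strict local min.

min


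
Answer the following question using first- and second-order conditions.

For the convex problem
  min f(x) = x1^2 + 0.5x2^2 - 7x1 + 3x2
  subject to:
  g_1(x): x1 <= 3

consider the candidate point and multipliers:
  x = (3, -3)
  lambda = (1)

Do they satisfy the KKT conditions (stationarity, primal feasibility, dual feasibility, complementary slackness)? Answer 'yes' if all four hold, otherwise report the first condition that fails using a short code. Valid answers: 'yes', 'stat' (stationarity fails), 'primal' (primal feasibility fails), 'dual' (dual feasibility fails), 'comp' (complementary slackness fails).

Gradient of f: grad f(x) = Q x + c = (-1, 0)
Constraint values g_i(x) = a_i^T x - b_i:
  g_1((3, -3)) = 0
Stationarity residual: grad f(x) + sum_i lambda_i a_i = (0, 0)
  -> stationarity OK
Primal feasibility (all g_i <= 0): OK
Dual feasibility (all lambda_i >= 0): OK
Complementary slackness (lambda_i * g_i(x) = 0 for all i): OK

Verdict: yes, KKT holds.

yes


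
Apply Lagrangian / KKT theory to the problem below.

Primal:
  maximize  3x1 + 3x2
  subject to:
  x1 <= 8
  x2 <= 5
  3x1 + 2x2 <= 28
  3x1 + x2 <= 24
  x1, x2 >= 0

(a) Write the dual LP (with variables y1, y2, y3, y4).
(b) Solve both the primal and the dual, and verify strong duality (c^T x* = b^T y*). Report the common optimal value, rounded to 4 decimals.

The standard primal-dual pair for 'max c^T x s.t. A x <= b, x >= 0' is:
  Dual:  min b^T y  s.t.  A^T y >= c,  y >= 0.

So the dual LP is:
  minimize  8y1 + 5y2 + 28y3 + 24y4
  subject to:
    y1 + 3y3 + 3y4 >= 3
    y2 + 2y3 + y4 >= 3
    y1, y2, y3, y4 >= 0

Solving the primal: x* = (6, 5).
  primal value c^T x* = 33.
Solving the dual: y* = (0, 1, 1, 0).
  dual value b^T y* = 33.
Strong duality: c^T x* = b^T y*. Confirmed.

33


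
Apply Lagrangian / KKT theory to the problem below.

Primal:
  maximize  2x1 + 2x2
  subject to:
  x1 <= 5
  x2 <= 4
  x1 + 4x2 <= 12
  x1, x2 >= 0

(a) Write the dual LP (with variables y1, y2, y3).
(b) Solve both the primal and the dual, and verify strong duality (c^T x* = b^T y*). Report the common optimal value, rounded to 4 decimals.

The standard primal-dual pair for 'max c^T x s.t. A x <= b, x >= 0' is:
  Dual:  min b^T y  s.t.  A^T y >= c,  y >= 0.

So the dual LP is:
  minimize  5y1 + 4y2 + 12y3
  subject to:
    y1 + y3 >= 2
    y2 + 4y3 >= 2
    y1, y2, y3 >= 0

Solving the primal: x* = (5, 1.75).
  primal value c^T x* = 13.5.
Solving the dual: y* = (1.5, 0, 0.5).
  dual value b^T y* = 13.5.
Strong duality: c^T x* = b^T y*. Confirmed.

13.5


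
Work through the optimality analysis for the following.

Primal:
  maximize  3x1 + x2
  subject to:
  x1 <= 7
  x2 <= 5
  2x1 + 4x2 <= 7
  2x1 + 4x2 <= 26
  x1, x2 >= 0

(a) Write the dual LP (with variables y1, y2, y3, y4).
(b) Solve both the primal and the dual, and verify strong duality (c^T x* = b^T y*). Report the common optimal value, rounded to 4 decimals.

The standard primal-dual pair for 'max c^T x s.t. A x <= b, x >= 0' is:
  Dual:  min b^T y  s.t.  A^T y >= c,  y >= 0.

So the dual LP is:
  minimize  7y1 + 5y2 + 7y3 + 26y4
  subject to:
    y1 + 2y3 + 2y4 >= 3
    y2 + 4y3 + 4y4 >= 1
    y1, y2, y3, y4 >= 0

Solving the primal: x* = (3.5, 0).
  primal value c^T x* = 10.5.
Solving the dual: y* = (0, 0, 1.5, 0).
  dual value b^T y* = 10.5.
Strong duality: c^T x* = b^T y*. Confirmed.

10.5


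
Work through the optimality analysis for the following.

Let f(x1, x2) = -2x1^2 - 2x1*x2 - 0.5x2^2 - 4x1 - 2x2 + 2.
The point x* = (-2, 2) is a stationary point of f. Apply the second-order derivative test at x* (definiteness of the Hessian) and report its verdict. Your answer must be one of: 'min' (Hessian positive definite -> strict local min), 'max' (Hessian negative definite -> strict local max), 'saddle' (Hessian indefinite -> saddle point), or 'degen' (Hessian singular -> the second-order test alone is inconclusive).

Compute the Hessian H = grad^2 f:
  H = [[-4, -2], [-2, -1]]
Verify stationarity: grad f(x*) = H x* + g = (0, 0).
Eigenvalues of H: -5, 0.
H has a zero eigenvalue (singular; negative semidefinite but not definite), so H is neither positive definite, negative definite, nor indefinite. The second-order test alone is inconclusive -> degen.
(Indeed, f is constant along the null direction of H through x*, so x* is not a strict local extremum.)

degen


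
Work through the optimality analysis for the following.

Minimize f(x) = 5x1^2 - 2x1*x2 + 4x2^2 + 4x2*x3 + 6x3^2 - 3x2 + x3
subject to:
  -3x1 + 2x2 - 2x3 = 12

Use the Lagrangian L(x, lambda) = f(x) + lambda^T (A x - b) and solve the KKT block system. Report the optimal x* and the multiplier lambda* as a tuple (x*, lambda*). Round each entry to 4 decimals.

Form the Lagrangian:
  L(x, lambda) = (1/2) x^T Q x + c^T x + lambda^T (A x - b)
Stationarity (grad_x L = 0): Q x + c + A^T lambda = 0.
Primal feasibility: A x = b.

This gives the KKT block system:
  [ Q   A^T ] [ x     ]   [-c ]
  [ A    0  ] [ lambda ] = [ b ]

Solving the linear system:
  x*      = (-1.2056, 2.3806, -1.8111)
  lambda* = (-5.6056)
  f(x*)   = 29.1569

x* = (-1.2056, 2.3806, -1.8111), lambda* = (-5.6056)


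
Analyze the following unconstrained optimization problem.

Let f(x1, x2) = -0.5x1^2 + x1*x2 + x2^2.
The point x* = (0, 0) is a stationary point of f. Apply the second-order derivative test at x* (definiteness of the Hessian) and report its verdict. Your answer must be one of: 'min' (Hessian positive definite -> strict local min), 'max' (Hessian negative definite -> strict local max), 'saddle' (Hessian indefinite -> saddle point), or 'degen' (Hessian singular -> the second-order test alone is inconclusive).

Compute the Hessian H = grad^2 f:
  H = [[-1, 1], [1, 2]]
Verify stationarity: grad f(x*) = H x* + g = (0, 0).
Eigenvalues of H: -1.3028, 2.3028.
Eigenvalues have mixed signs, so H is indefinite -> x* is a saddle point.

saddle
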